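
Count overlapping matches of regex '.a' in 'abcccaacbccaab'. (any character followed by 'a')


Pattern: .a means any character followed by 'a'.
Scanning 'abcccaacbccaab' position-by-position:
  Pos 0: window 'ab' -> no
  Pos 1: window 'bc' -> no
  Pos 2: window 'cc' -> no
  Pos 3: window 'cc' -> no
  Pos 4: window 'ca' -> MATCH
  Pos 5: window 'aa' -> MATCH
  Pos 6: window 'ac' -> no
  Pos 7: window 'cb' -> no
  Pos 8: window 'bc' -> no
  Pos 9: window 'cc' -> no
  Pos 10: window 'ca' -> MATCH
  Pos 11: window 'aa' -> MATCH
  Pos 12: window 'ab' -> no
  Pos 13: window 'b' -> no
Total matches: 4

4


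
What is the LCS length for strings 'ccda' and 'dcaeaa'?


DP table for LCS of 'ccda' and 'dcaeaa':
       d  c  a  e  a  a
    0  0  0  0  0  0  0
  c 0  0  1  1  1  1  1
  c 0  0  1  1  1  1  1
  d 0  1  1  1  1  1  1
  a 0  1  1  2  2  2  2
LCS: 'ca'
LCS length = 2

2


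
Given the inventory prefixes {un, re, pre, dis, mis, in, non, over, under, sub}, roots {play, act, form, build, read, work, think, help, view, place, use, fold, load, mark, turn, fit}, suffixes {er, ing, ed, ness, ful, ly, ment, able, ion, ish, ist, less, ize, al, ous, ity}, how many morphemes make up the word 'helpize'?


Segmenting 'helpize' against the inventory:
  'help' -> root (morpheme 1)
  'ize' -> suffix (morpheme 2)
Total morphemes: 2

2


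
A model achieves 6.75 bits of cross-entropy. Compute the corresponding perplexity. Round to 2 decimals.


Perplexity formula: PP = 2^H
H = 6.75
PP = 2^6.75
Decompose: 2^6.75 = 2^6 * 2^0.75
2^6 = 64, 2^0.75 ~ 1.6817928
PP ~ 64 * 1.6817928 = 107.6347392
Rounded to 2 decimals: 107.63

107.63


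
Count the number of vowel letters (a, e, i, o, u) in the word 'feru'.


Scanning each character of 'feru':
  Position 1: 'f' -> consonant (running count: 0)
  Position 2: 'e' -> vowel (running count: 1)
  Position 3: 'r' -> consonant (running count: 1)
  Position 4: 'u' -> vowel (running count: 2)
Total vowels: 2

2


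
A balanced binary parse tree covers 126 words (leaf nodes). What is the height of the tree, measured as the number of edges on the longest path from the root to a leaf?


In a balanced binary tree with n leaves the deepest leaf is ceil(log2(n)) edges below the root.
log2(126) = 6.9773
ceil(6.9773) = 7
height (edges) = 7

7


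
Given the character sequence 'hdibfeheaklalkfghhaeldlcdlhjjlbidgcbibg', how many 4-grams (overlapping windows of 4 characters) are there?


String 'hdibfeheaklalkfghhaeldlcdlhjjlbidgcbibg' has length L = 39.
Number of overlapping n-grams = L - n + 1
Substituting: 39 - 4 + 1 = 36

36


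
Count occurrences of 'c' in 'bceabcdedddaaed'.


Scanning 'bceabcdedddaaed' for 'c':
  Position 1: 'c' -> MATCH (count: 1)
  Position 5: 'c' -> MATCH (count: 2)
Total occurrences of 'c': 2

2


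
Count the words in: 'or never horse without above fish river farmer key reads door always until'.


Counting words by splitting on spaces:
  Word 1: 'or'
  Word 2: 'never'
  Word 3: 'horse'
  Word 4: 'without'
  Word 5: 'above'
  Word 6: 'fish'
  Word 7: 'river'
  Word 8: 'farmer'
  Word 9: 'key'
  Word 10: 'reads'
  Word 11: 'door'
  Word 12: 'always'
  Word 13: 'until'
Total words: 13

13


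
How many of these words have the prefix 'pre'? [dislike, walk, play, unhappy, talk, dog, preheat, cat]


Checking each word for prefix 'pre':
  'dislike' -> no (count: 0)
  'walk' -> no (count: 0)
  'play' -> no (count: 0)
  'unhappy' -> no (count: 0)
  'talk' -> no (count: 0)
  'dog' -> no (count: 0)
  'preheat' -> YES, starts with 'pre' (count: 1)
  'cat' -> no (count: 1)
Total with prefix 'pre': 1

1


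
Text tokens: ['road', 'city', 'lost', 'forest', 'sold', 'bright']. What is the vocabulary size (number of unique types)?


Listing all tokens and tracking unique types:
  Token 1: 'road' -> NEW (unique so far: 1)
  Token 2: 'city' -> NEW (unique so far: 2)
  Token 3: 'lost' -> NEW (unique so far: 3)
  Token 4: 'forest' -> NEW (unique so far: 4)
  Token 5: 'sold' -> NEW (unique so far: 5)
  Token 6: 'bright' -> NEW (unique so far: 6)
Unique types: ('bright', 'city', 'forest', 'lost', 'road', 'sold')
Vocabulary size: 6

6


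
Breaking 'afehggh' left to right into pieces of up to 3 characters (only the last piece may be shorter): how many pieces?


'afehggh' has 7 characters.
Chunking with max size 3:
  Chunk 1: 'afe' (positions 0-2)
  Chunk 2: 'hgg' (positions 3-5)
  Chunk 3: 'h' (positions 6-6)
Total chunks: ceil(7 / 3) = 3

3


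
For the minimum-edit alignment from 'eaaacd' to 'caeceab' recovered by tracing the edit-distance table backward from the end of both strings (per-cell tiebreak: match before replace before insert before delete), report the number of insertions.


Edit distance = 6. Backtracking from cell (6, 7) with preference match > replace > insert > delete,
then listing the resulting alignment 'eaaacd' -> 'caeceab' left to right:
  Step 1: replace e->c
  Step 2: keep 'a'
  Step 3: insert 'e' [insertion #1]
  Step 4: replace a->c
  Step 5: replace a->e
  Step 6: replace c->a
  Step 7: replace d->b
Total insertions: 1

1


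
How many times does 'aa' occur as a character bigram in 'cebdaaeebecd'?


Scanning 'cebdaaeebecd' for bigram 'aa':
  Position 0: 'ce' -> no
  Position 1: 'eb' -> no
  Position 2: 'bd' -> no
  Position 3: 'da' -> no
  Position 4: 'aa' -> MATCH
  Position 5: 'ae' -> no
  Position 6: 'ee' -> no
  Position 7: 'eb' -> no
  Position 8: 'be' -> no
  Position 9: 'ec' -> no
  Position 10: 'cd' -> no
Total matches: 1

1


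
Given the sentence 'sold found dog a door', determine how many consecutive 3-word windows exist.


Word trigrams from [5] words:
  Trigram 1: (sold found dog)
  Trigram 2: (found dog a)
  Trigram 3: (dog a door)
Total word trigrams: 5 - 2 = 3

3


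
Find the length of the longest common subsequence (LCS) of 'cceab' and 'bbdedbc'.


DP table for LCS of 'cceab' and 'bbdedbc':
       b  b  d  e  d  b  c
    0  0  0  0  0  0  0  0
  c 0  0  0  0  0  0  0  1
  c 0  0  0  0  0  0  0  1
  e 0  0  0  0  1  1  1  1
  a 0  0  0  0  1  1  1  1
  b 0  1  1  1  1  1  2  2
LCS: 'eb'
LCS length = 2

2


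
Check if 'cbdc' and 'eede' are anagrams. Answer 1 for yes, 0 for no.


Sort characters of 'cbdc': 'bccd'
Sort characters of 'eede': 'deee'
Sorted forms differ -> they are NOT anagrams
Result: 0

0


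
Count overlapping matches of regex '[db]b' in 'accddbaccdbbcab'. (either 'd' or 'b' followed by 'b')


Pattern: [db]b means either 'd' or 'b' followed by 'b'.
Scanning 'accddbaccdbbcab' position-by-position:
  Pos 0: window 'ac' -> no
  Pos 1: window 'cc' -> no
  Pos 2: window 'cd' -> no
  Pos 3: window 'dd' -> no
  Pos 4: window 'db' -> MATCH
  Pos 5: window 'ba' -> no
  Pos 6: window 'ac' -> no
  Pos 7: window 'cc' -> no
  Pos 8: window 'cd' -> no
  Pos 9: window 'db' -> MATCH
  Pos 10: window 'bb' -> MATCH
  Pos 11: window 'bc' -> no
  Pos 12: window 'ca' -> no
  Pos 13: window 'ab' -> no
  Pos 14: window 'b' -> no
Total matches: 3

3


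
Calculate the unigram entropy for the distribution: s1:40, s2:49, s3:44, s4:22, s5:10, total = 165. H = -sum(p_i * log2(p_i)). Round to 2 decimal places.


Computing entropy H = -sum(p_i * log2(p_i)):
  s1: p = 40/165 = 0.2424, -p*log2(p) = 0.4956
  s2: p = 49/165 = 0.2970, -p*log2(p) = 0.5202
  s3: p = 44/165 = 0.2667, -p*log2(p) = 0.5085
  s4: p = 22/165 = 0.1333, -p*log2(p) = 0.3876
  s5: p = 10/165 = 0.0606, -p*log2(p) = 0.2451
H = sum of terms = 2.1570
Rounded to 2 decimals: 2.16

2.16


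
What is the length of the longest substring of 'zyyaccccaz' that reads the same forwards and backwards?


Scanning 'zyyaccccaz' for palindromic substrings.
Substring at positions 3-8: 'acccca'.
Check: reverse('acccca') = 'acccca' -> palindrome confirmed.
Neighbouring characters ('y' / 'z') break symmetry, so it cannot extend further.
No longer palindromic substring exists; longest length = 6

6


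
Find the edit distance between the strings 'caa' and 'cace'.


Building DP table for s1='caa' (len 3) and s2='cace' (len 4):
       c  a  c  e
    0  1  2  3  4
  c 1  0  1  2  3
  a 2  1  0  1  2
  a 3  2  1  1  2
Edit distance = dp[3][4] = 2

2


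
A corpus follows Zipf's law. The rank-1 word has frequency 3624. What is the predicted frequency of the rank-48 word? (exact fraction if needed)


Zipf's law: freq(rank) = f1 / rank
f1 = 3624, rank = 48
freq = 3624 / 48
GCD(3624, 48) = 24
Simplified: 151/2

151/2


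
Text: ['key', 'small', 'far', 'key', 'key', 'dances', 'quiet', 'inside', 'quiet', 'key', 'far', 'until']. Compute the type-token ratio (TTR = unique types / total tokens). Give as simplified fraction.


Tokens: 12
Unique types: ('dances', 'far', 'inside', 'key', 'quiet', 'small', 'until') = 7
TTR = 7/12
Already in lowest terms.

7/12


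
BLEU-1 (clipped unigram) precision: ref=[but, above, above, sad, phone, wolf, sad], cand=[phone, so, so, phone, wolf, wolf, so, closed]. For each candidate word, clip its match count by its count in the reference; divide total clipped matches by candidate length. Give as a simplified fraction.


Reference word counts: {'above': 2, 'but': 1, 'phone': 1, 'sad': 2, 'wolf': 1}
Checking each candidate word (with clipping):
  'phone' -> in reference (ref count 1, used 1/1) -> match (matches: 1)
  'so' -> not in reference -> no match (matches: 1)
  'so' -> not in reference -> no match (matches: 1)
  'phone' -> ref count 1 already used up (1/1) -> clipped, no match (matches: 1)
  'wolf' -> in reference (ref count 1, used 1/1) -> match (matches: 2)
  'wolf' -> ref count 1 already used up (1/1) -> clipped, no match (matches: 2)
  'so' -> not in reference -> no match (matches: 2)
  'closed' -> not in reference -> no match (matches: 2)
Clipped matches: 2, Candidate length: 8
Precision = 2/8 = 1/4

1/4


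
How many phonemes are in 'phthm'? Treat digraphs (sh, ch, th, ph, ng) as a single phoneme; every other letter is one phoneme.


Parsing 'phthm' greedily, digraphs first:
  'ph' -> digraph (1 consonant phoneme) (phonemes so far: 1)
  'th' -> digraph (1 consonant phoneme) (phonemes so far: 2)
  'm' -> consonant phoneme (phonemes so far: 3)
Total phonemes: 3

3


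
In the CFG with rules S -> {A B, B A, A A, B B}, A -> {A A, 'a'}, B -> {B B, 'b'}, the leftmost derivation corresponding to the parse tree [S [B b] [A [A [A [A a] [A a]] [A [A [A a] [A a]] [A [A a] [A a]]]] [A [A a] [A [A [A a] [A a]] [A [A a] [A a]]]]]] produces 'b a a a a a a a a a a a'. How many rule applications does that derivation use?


Every bracketed nonterminal node [X ...] in the tree is produced by exactly one rule application.
Reading the tree off as a leftmost derivation:
  Step 1: S  =>  B A   (applied S -> B A)
  Step 2: B A  =>  b A   (applied B -> b)
  Step 3: b A  =>  b A A   (applied A -> A A)
  Step 4: b A A  =>  b A A A   (applied A -> A A)
  Step 5: b A A A  =>  b A A A A   (applied A -> A A)
  Step 6: b A A A A  =>  b a A A A   (applied A -> a)
  Step 7: b a A A A  =>  b a a A A   (applied A -> a)
  Step 8: b a a A A  =>  b a a A A A   (applied A -> A A)
  Step 9: b a a A A A  =>  b a a A A A A   (applied A -> A A)
  Step 10: b a a A A A A  =>  b a a a A A A   (applied A -> a)
  Step 11: b a a a A A A  =>  b a a a a A A   (applied A -> a)
  Step 12: b a a a a A A  =>  b a a a a A A A   (applied A -> A A)
  Step 13: b a a a a A A A  =>  b a a a a a A A   (applied A -> a)
  Step 14: b a a a a a A A  =>  b a a a a a a A   (applied A -> a)
  Step 15: b a a a a a a A  =>  b a a a a a a A A   (applied A -> A A)
  Step 16: b a a a a a a A A  =>  b a a a a a a a A   (applied A -> a)
  Step 17: b a a a a a a a A  =>  b a a a a a a a A A   (applied A -> A A)
  Step 18: b a a a a a a a A A  =>  b a a a a a a a A A A   (applied A -> A A)
  Step 19: b a a a a a a a A A A  =>  b a a a a a a a a A A   (applied A -> a)
  Step 20: b a a a a a a a a A A  =>  b a a a a a a a a a A   (applied A -> a)
  Step 21: b a a a a a a a a a A  =>  b a a a a a a a a a A A   (applied A -> A A)
  Step 22: b a a a a a a a a a A A  =>  b a a a a a a a a a a A   (applied A -> a)
  Step 23: b a a a a a a a a a a A  =>  b a a a a a a a a a a a   (applied A -> a)
Final yield: b a a a a a a a a a a a
Total rewrite steps: 23

23


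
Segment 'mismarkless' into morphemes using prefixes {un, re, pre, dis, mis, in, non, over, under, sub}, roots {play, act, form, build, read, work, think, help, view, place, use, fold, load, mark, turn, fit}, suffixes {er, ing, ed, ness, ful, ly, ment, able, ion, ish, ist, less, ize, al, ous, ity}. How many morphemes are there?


Segmenting 'mismarkless' against the inventory:
  'mis' -> prefix (morpheme 1)
  'mark' -> root (morpheme 2)
  'less' -> suffix (morpheme 3)
Total morphemes: 3

3


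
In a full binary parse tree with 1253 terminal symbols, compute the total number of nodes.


Leaf nodes (terminals): 1253
Internal nodes = n - 1 = 1253 - 1 = 1252
Total = leaves + internal = 1253 + 1252 = 2505

2505


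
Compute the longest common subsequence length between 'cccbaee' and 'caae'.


DP table for LCS of 'cccbaee' and 'caae':
       c  a  a  e
    0  0  0  0  0
  c 0  1  1  1  1
  c 0  1  1  1  1
  c 0  1  1  1  1
  b 0  1  1  1  1
  a 0  1  2  2  2
  e 0  1  2  2  3
  e 0  1  2  2  3
LCS: 'cae'
LCS length = 3

3


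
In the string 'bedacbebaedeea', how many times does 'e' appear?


Scanning 'bedacbebaedeea' for 'e':
  Position 1: 'e' -> MATCH (count: 1)
  Position 6: 'e' -> MATCH (count: 2)
  Position 9: 'e' -> MATCH (count: 3)
  Position 11: 'e' -> MATCH (count: 4)
  Position 12: 'e' -> MATCH (count: 5)
Total occurrences of 'e': 5

5


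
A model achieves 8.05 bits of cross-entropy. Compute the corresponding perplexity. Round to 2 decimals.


Perplexity formula: PP = 2^H
H = 8.05
PP = 2^8.05
Decompose: 2^8.05 = 2^8 * 2^0.05
2^8 = 256, 2^0.05 ~ 1.0352649
PP ~ 256 * 1.0352649 = 265.0278144
Rounded to 2 decimals: 265.03

265.03


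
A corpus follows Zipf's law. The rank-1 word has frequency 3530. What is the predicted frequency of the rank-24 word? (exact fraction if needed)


Zipf's law: freq(rank) = f1 / rank
f1 = 3530, rank = 24
freq = 3530 / 24
GCD(3530, 24) = 2
Simplified: 1765/12

1765/12


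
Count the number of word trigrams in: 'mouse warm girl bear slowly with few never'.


Word trigrams from [8] words:
  Trigram 1: (mouse warm girl)
  Trigram 2: (warm girl bear)
  Trigram 3: (girl bear slowly)
  Trigram 4: (bear slowly with)
  Trigram 5: (slowly with few)
  Trigram 6: (with few never)
Total word trigrams: 8 - 2 = 6

6


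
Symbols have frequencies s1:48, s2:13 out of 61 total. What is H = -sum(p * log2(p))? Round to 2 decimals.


Computing entropy H = -sum(p_i * log2(p_i)):
  s1: p = 48/61 = 0.7869, -p*log2(p) = 0.2721
  s2: p = 13/61 = 0.2131, -p*log2(p) = 0.4753
H = sum of terms = 0.7474
Rounded to 2 decimals: 0.75

0.75


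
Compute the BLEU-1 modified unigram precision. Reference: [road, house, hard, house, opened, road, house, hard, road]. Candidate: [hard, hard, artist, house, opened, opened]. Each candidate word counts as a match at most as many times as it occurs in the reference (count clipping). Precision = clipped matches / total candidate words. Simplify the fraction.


Reference word counts: {'hard': 2, 'house': 3, 'opened': 1, 'road': 3}
Checking each candidate word (with clipping):
  'hard' -> in reference (ref count 2, used 1/2) -> match (matches: 1)
  'hard' -> in reference (ref count 2, used 2/2) -> match (matches: 2)
  'artist' -> not in reference -> no match (matches: 2)
  'house' -> in reference (ref count 3, used 1/3) -> match (matches: 3)
  'opened' -> in reference (ref count 1, used 1/1) -> match (matches: 4)
  'opened' -> ref count 1 already used up (1/1) -> clipped, no match (matches: 4)
Clipped matches: 4, Candidate length: 6
Precision = 4/6 = 2/3

2/3


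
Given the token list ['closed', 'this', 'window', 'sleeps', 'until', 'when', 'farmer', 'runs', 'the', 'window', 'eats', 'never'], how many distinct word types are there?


Listing all tokens and tracking unique types:
  Token 1: 'closed' -> NEW (unique so far: 1)
  Token 2: 'this' -> NEW (unique so far: 2)
  Token 3: 'window' -> NEW (unique so far: 3)
  Token 4: 'sleeps' -> NEW (unique so far: 4)
  Token 5: 'until' -> NEW (unique so far: 5)
  Token 6: 'when' -> NEW (unique so far: 6)
  Token 7: 'farmer' -> NEW (unique so far: 7)
  Token 8: 'runs' -> NEW (unique so far: 8)
  Token 9: 'the' -> NEW (unique so far: 9)
  Token 10: 'window' -> duplicate (unique so far: 9)
  Token 11: 'eats' -> NEW (unique so far: 10)
  Token 12: 'never' -> NEW (unique so far: 11)
Unique types: ('closed', 'eats', 'farmer', 'never', 'runs', 'sleeps', 'the', 'this', 'until', 'when', 'window')
Vocabulary size: 11

11


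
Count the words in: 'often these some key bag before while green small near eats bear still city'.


Counting words by splitting on spaces:
  Word 1: 'often'
  Word 2: 'these'
  Word 3: 'some'
  Word 4: 'key'
  Word 5: 'bag'
  Word 6: 'before'
  Word 7: 'while'
  Word 8: 'green'
  Word 9: 'small'
  Word 10: 'near'
  Word 11: 'eats'
  Word 12: 'bear'
  Word 13: 'still'
  Word 14: 'city'
Total words: 14

14


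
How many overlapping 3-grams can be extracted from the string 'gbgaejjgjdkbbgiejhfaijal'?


String 'gbgaejjgjdkbbgiejhfaijal' has length L = 24.
Number of overlapping n-grams = L - n + 1
Substituting: 24 - 3 + 1 = 22

22


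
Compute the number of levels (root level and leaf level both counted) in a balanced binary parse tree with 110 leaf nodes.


In a balanced binary tree with n leaves the deepest leaf is ceil(log2(n)) edges below the root,
so counting node levels inclusive of root and leaves gives ceil(log2(n)) + 1 levels.
log2(110) = 6.7814
ceil(6.7814) = 7
levels = 7 + 1 = 8

8


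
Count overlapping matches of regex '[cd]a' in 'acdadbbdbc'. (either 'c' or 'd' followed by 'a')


Pattern: [cd]a means either 'c' or 'd' followed by 'a'.
Scanning 'acdadbbdbc' position-by-position:
  Pos 0: window 'ac' -> no
  Pos 1: window 'cd' -> no
  Pos 2: window 'da' -> MATCH
  Pos 3: window 'ad' -> no
  Pos 4: window 'db' -> no
  Pos 5: window 'bb' -> no
  Pos 6: window 'bd' -> no
  Pos 7: window 'db' -> no
  Pos 8: window 'bc' -> no
  Pos 9: window 'c' -> no
Total matches: 1

1


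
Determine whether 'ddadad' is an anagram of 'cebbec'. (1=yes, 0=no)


Sort characters of 'ddadad': 'aadddd'
Sort characters of 'cebbec': 'bbccee'
Sorted forms differ -> they are NOT anagrams
Result: 0

0


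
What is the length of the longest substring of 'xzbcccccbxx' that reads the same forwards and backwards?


Scanning 'xzbcccccbxx' for palindromic substrings.
Substring at positions 2-8: 'bcccccb'.
Check: reverse('bcccccb') = 'bcccccb' -> palindrome confirmed.
Neighbouring characters ('z' / 'x') break symmetry, so it cannot extend further.
No longer palindromic substring exists; longest length = 7

7


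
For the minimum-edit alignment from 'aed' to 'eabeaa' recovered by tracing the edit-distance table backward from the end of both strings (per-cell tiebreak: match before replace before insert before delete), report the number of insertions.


Edit distance = 4. Backtracking from cell (3, 6) with preference match > replace > insert > delete,
then listing the resulting alignment 'aed' -> 'eabeaa' left to right:
  Step 1: insert 'e' [insertion #1]
  Step 2: keep 'a'
  Step 3: insert 'b' [insertion #2]
  Step 4: keep 'e'
  Step 5: insert 'a' [insertion #3]
  Step 6: replace d->a
Total insertions: 3

3


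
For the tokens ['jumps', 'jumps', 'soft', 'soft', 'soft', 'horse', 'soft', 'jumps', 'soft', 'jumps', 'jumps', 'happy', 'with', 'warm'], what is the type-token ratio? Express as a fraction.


Tokens: 14
Unique types: ('happy', 'horse', 'jumps', 'soft', 'warm', 'with') = 6
TTR = 6/14
Simplify: divide both by 2 -> 3/7
TTR = 3/7

3/7


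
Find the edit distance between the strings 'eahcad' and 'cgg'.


Building DP table for s1='eahcad' (len 6) and s2='cgg' (len 3):
       c  g  g
    0  1  2  3
  e 1  1  2  3
  a 2  2  2  3
  h 3  3  3  3
  c 4  3  4  4
  a 5  4  4  5
  d 6  5  5  5
Edit distance = dp[6][3] = 5

5


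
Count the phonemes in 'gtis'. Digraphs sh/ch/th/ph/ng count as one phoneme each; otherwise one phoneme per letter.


Parsing 'gtis' greedily, digraphs first:
  'g' -> consonant phoneme (phonemes so far: 1)
  't' -> consonant phoneme (phonemes so far: 2)
  'i' -> vowel phoneme (phonemes so far: 3)
  's' -> consonant phoneme (phonemes so far: 4)
Total phonemes: 4

4


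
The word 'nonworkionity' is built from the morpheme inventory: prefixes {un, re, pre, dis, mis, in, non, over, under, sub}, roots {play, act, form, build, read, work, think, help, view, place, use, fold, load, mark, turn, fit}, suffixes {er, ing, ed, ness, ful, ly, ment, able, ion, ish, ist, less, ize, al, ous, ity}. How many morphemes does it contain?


Segmenting 'nonworkionity' against the inventory:
  'non' -> prefix (morpheme 1)
  'work' -> root (morpheme 2)
  'ion' -> suffix (morpheme 3)
  'ity' -> suffix (morpheme 4)
Total morphemes: 4

4


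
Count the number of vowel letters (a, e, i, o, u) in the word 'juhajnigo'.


Scanning each character of 'juhajnigo':
  Position 1: 'j' -> consonant (running count: 0)
  Position 2: 'u' -> vowel (running count: 1)
  Position 3: 'h' -> consonant (running count: 1)
  Position 4: 'a' -> vowel (running count: 2)
  Position 5: 'j' -> consonant (running count: 2)
  Position 6: 'n' -> consonant (running count: 2)
  Position 7: 'i' -> vowel (running count: 3)
  Position 8: 'g' -> consonant (running count: 3)
  Position 9: 'o' -> vowel (running count: 4)
Total vowels: 4

4


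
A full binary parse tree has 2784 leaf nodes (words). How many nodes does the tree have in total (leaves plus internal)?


Leaf nodes (terminals): 2784
Internal nodes = n - 1 = 2784 - 1 = 2783
Total = leaves + internal = 2784 + 2783 = 5567

5567


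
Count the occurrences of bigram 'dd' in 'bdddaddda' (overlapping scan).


Scanning 'bdddaddda' for bigram 'dd':
  Position 0: 'bd' -> no
  Position 1: 'dd' -> MATCH
  Position 2: 'dd' -> MATCH
  Position 3: 'da' -> no
  Position 4: 'ad' -> no
  Position 5: 'dd' -> MATCH
  Position 6: 'dd' -> MATCH
  Position 7: 'da' -> no
Total matches: 4

4


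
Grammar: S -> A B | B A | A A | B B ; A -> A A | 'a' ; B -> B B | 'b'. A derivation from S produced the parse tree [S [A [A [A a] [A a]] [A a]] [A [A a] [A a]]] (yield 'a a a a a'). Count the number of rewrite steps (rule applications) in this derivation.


Every bracketed nonterminal node [X ...] in the tree is produced by exactly one rule application.
Reading the tree off as a leftmost derivation:
  Step 1: S  =>  A A   (applied S -> A A)
  Step 2: A A  =>  A A A   (applied A -> A A)
  Step 3: A A A  =>  A A A A   (applied A -> A A)
  Step 4: A A A A  =>  a A A A   (applied A -> a)
  Step 5: a A A A  =>  a a A A   (applied A -> a)
  Step 6: a a A A  =>  a a a A   (applied A -> a)
  Step 7: a a a A  =>  a a a A A   (applied A -> A A)
  Step 8: a a a A A  =>  a a a a A   (applied A -> a)
  Step 9: a a a a A  =>  a a a a a   (applied A -> a)
Final yield: a a a a a
Total rewrite steps: 9

9


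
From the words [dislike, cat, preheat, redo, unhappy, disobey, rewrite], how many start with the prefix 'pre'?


Checking each word for prefix 'pre':
  'dislike' -> no (count: 0)
  'cat' -> no (count: 0)
  'preheat' -> YES, starts with 'pre' (count: 1)
  'redo' -> no (count: 1)
  'unhappy' -> no (count: 1)
  'disobey' -> no (count: 1)
  'rewrite' -> no (count: 1)
Total with prefix 'pre': 1

1


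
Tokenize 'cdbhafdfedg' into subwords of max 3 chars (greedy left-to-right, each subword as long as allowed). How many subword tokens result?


'cdbhafdfedg' has 11 characters.
Chunking with max size 3:
  Chunk 1: 'cdb' (positions 0-2)
  Chunk 2: 'haf' (positions 3-5)
  Chunk 3: 'dfe' (positions 6-8)
  Chunk 4: 'dg' (positions 9-10)
Total chunks: ceil(11 / 3) = 4

4


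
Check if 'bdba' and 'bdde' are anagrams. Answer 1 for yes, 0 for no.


Sort characters of 'bdba': 'abbd'
Sort characters of 'bdde': 'bdde'
Sorted forms differ -> they are NOT anagrams
Result: 0

0


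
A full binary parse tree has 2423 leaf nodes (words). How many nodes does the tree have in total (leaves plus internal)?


Leaf nodes (terminals): 2423
Internal nodes = n - 1 = 2423 - 1 = 2422
Total = leaves + internal = 2423 + 2422 = 4845

4845


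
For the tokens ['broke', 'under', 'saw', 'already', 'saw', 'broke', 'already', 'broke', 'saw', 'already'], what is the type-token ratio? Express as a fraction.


Tokens: 10
Unique types: ('already', 'broke', 'saw', 'under') = 4
TTR = 4/10
Simplify: divide both by 2 -> 2/5
TTR = 2/5

2/5


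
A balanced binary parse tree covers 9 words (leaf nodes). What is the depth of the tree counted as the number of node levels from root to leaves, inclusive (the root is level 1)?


In a balanced binary tree with n leaves the deepest leaf is ceil(log2(n)) edges below the root,
so counting node levels inclusive of root and leaves gives ceil(log2(n)) + 1 levels.
log2(9) = 3.1699
ceil(3.1699) = 4
levels = 4 + 1 = 5

5


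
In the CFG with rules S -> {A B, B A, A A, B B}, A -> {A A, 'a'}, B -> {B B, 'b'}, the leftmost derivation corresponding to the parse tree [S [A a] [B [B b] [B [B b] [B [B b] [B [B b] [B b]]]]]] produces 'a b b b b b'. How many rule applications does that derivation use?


Every bracketed nonterminal node [X ...] in the tree is produced by exactly one rule application.
Reading the tree off as a leftmost derivation:
  Step 1: S  =>  A B   (applied S -> A B)
  Step 2: A B  =>  a B   (applied A -> a)
  Step 3: a B  =>  a B B   (applied B -> B B)
  Step 4: a B B  =>  a b B   (applied B -> b)
  Step 5: a b B  =>  a b B B   (applied B -> B B)
  Step 6: a b B B  =>  a b b B   (applied B -> b)
  Step 7: a b b B  =>  a b b B B   (applied B -> B B)
  Step 8: a b b B B  =>  a b b b B   (applied B -> b)
  Step 9: a b b b B  =>  a b b b B B   (applied B -> B B)
  Step 10: a b b b B B  =>  a b b b b B   (applied B -> b)
  Step 11: a b b b b B  =>  a b b b b b   (applied B -> b)
Final yield: a b b b b b
Total rewrite steps: 11

11


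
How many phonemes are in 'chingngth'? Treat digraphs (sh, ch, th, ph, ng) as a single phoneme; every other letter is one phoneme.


Parsing 'chingngth' greedily, digraphs first:
  'ch' -> digraph (1 consonant phoneme) (phonemes so far: 1)
  'i' -> vowel phoneme (phonemes so far: 2)
  'ng' -> digraph (1 consonant phoneme) (phonemes so far: 3)
  'ng' -> digraph (1 consonant phoneme) (phonemes so far: 4)
  'th' -> digraph (1 consonant phoneme) (phonemes so far: 5)
Total phonemes: 5

5


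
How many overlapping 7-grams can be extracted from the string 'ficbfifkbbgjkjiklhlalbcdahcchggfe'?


String 'ficbfifkbbgjkjiklhlalbcdahcchggfe' has length L = 33.
Number of overlapping n-grams = L - n + 1
Substituting: 33 - 7 + 1 = 27

27


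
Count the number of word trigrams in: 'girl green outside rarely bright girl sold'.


Word trigrams from [7] words:
  Trigram 1: (girl green outside)
  Trigram 2: (green outside rarely)
  Trigram 3: (outside rarely bright)
  Trigram 4: (rarely bright girl)
  Trigram 5: (bright girl sold)
Total word trigrams: 7 - 2 = 5

5


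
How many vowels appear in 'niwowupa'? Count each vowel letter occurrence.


Scanning each character of 'niwowupa':
  Position 1: 'n' -> consonant (running count: 0)
  Position 2: 'i' -> vowel (running count: 1)
  Position 3: 'w' -> consonant (running count: 1)
  Position 4: 'o' -> vowel (running count: 2)
  Position 5: 'w' -> consonant (running count: 2)
  Position 6: 'u' -> vowel (running count: 3)
  Position 7: 'p' -> consonant (running count: 3)
  Position 8: 'a' -> vowel (running count: 4)
Total vowels: 4

4


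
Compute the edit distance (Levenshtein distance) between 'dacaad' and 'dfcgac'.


Building DP table for s1='dacaad' (len 6) and s2='dfcgac' (len 6):
       d  f  c  g  a  c
    0  1  2  3  4  5  6
  d 1  0  1  2  3  4  5
  a 2  1  1  2  3  3  4
  c 3  2  2  1  2  3  3
  a 4  3  3  2  2  2  3
  a 5  4  4  3  3  2  3
  d 6  5  5  4  4  3  3
Edit distance = dp[6][6] = 3

3


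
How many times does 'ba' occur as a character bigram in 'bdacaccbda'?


Scanning 'bdacaccbda' for bigram 'ba':
  Position 0: 'bd' -> no
  Position 1: 'da' -> no
  Position 2: 'ac' -> no
  Position 3: 'ca' -> no
  Position 4: 'ac' -> no
  Position 5: 'cc' -> no
  Position 6: 'cb' -> no
  Position 7: 'bd' -> no
  Position 8: 'da' -> no
Total matches: 0

0


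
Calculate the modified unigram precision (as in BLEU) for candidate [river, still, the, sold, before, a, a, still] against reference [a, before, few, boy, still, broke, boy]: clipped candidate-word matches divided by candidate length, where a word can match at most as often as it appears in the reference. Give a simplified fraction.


Reference word counts: {'a': 1, 'before': 1, 'boy': 2, 'broke': 1, 'few': 1, 'still': 1}
Checking each candidate word (with clipping):
  'river' -> not in reference -> no match (matches: 0)
  'still' -> in reference (ref count 1, used 1/1) -> match (matches: 1)
  'the' -> not in reference -> no match (matches: 1)
  'sold' -> not in reference -> no match (matches: 1)
  'before' -> in reference (ref count 1, used 1/1) -> match (matches: 2)
  'a' -> in reference (ref count 1, used 1/1) -> match (matches: 3)
  'a' -> ref count 1 already used up (1/1) -> clipped, no match (matches: 3)
  'still' -> ref count 1 already used up (1/1) -> clipped, no match (matches: 3)
Clipped matches: 3, Candidate length: 8
Precision = 3/8

3/8


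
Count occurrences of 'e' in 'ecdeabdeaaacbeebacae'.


Scanning 'ecdeabdeaaacbeebacae' for 'e':
  Position 0: 'e' -> MATCH (count: 1)
  Position 3: 'e' -> MATCH (count: 2)
  Position 7: 'e' -> MATCH (count: 3)
  Position 13: 'e' -> MATCH (count: 4)
  Position 14: 'e' -> MATCH (count: 5)
  Position 19: 'e' -> MATCH (count: 6)
Total occurrences of 'e': 6

6


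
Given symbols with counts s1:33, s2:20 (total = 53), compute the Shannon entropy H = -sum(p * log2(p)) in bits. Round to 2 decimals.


Computing entropy H = -sum(p_i * log2(p_i)):
  s1: p = 33/53 = 0.6226, -p*log2(p) = 0.4256
  s2: p = 20/53 = 0.3774, -p*log2(p) = 0.5306
H = sum of terms = 0.9562
Rounded to 2 decimals: 0.96

0.96


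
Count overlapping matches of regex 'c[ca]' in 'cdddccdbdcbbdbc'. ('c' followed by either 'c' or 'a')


Pattern: c[ca] means 'c' followed by either 'c' or 'a'.
Scanning 'cdddccdbdcbbdbc' position-by-position:
  Pos 0: window 'cd' -> no
  Pos 1: window 'dd' -> no
  Pos 2: window 'dd' -> no
  Pos 3: window 'dc' -> no
  Pos 4: window 'cc' -> MATCH
  Pos 5: window 'cd' -> no
  Pos 6: window 'db' -> no
  Pos 7: window 'bd' -> no
  Pos 8: window 'dc' -> no
  Pos 9: window 'cb' -> no
  Pos 10: window 'bb' -> no
  Pos 11: window 'bd' -> no
  Pos 12: window 'db' -> no
  Pos 13: window 'bc' -> no
  Pos 14: window 'c' -> no
Total matches: 1

1


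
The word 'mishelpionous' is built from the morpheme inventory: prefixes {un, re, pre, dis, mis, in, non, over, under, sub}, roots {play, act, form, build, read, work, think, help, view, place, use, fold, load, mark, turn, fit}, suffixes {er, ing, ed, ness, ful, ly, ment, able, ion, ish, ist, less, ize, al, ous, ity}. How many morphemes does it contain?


Segmenting 'mishelpionous' against the inventory:
  'mis' -> prefix (morpheme 1)
  'help' -> root (morpheme 2)
  'ion' -> suffix (morpheme 3)
  'ous' -> suffix (morpheme 4)
Total morphemes: 4

4


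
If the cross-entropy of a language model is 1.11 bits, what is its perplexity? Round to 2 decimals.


Perplexity formula: PP = 2^H
H = 1.11
PP = 2^1.11
Decompose: 2^1.11 = 2^1 * 2^0.11
2^1 = 2, 2^0.11 ~ 1.0792282
PP ~ 2 * 1.0792282 = 2.1584564
Rounded to 2 decimals: 2.16

2.16


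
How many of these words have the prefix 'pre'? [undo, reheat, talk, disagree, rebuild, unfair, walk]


Checking each word for prefix 'pre':
  'undo' -> no (count: 0)
  'reheat' -> no (count: 0)
  'talk' -> no (count: 0)
  'disagree' -> no (count: 0)
  'rebuild' -> no (count: 0)
  'unfair' -> no (count: 0)
  'walk' -> no (count: 0)
Total with prefix 'pre': 0

0


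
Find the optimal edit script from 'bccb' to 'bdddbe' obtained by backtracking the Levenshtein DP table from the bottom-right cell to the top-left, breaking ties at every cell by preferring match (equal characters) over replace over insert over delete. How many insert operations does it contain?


Edit distance = 4. Backtracking from cell (4, 6) with preference match > replace > insert > delete,
then listing the resulting alignment 'bccb' -> 'bdddbe' left to right:
  Step 1: keep 'b'
  Step 2: insert 'd' [insertion #1]
  Step 3: replace c->d
  Step 4: replace c->d
  Step 5: keep 'b'
  Step 6: insert 'e' [insertion #2]
Total insertions: 2

2


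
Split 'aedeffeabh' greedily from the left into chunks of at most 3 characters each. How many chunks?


'aedeffeabh' has 10 characters.
Chunking with max size 3:
  Chunk 1: 'aed' (positions 0-2)
  Chunk 2: 'eff' (positions 3-5)
  Chunk 3: 'eab' (positions 6-8)
  Chunk 4: 'h' (positions 9-9)
Total chunks: ceil(10 / 3) = 4

4


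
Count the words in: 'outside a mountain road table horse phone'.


Counting words by splitting on spaces:
  Word 1: 'outside'
  Word 2: 'a'
  Word 3: 'mountain'
  Word 4: 'road'
  Word 5: 'table'
  Word 6: 'horse'
  Word 7: 'phone'
Total words: 7

7


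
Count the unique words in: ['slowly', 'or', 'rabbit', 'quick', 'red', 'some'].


Listing all tokens and tracking unique types:
  Token 1: 'slowly' -> NEW (unique so far: 1)
  Token 2: 'or' -> NEW (unique so far: 2)
  Token 3: 'rabbit' -> NEW (unique so far: 3)
  Token 4: 'quick' -> NEW (unique so far: 4)
  Token 5: 'red' -> NEW (unique so far: 5)
  Token 6: 'some' -> NEW (unique so far: 6)
Unique types: ('or', 'quick', 'rabbit', 'red', 'slowly', 'some')
Vocabulary size: 6

6


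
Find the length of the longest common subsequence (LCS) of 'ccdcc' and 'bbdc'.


DP table for LCS of 'ccdcc' and 'bbdc':
       b  b  d  c
    0  0  0  0  0
  c 0  0  0  0  1
  c 0  0  0  0  1
  d 0  0  0  1  1
  c 0  0  0  1  2
  c 0  0  0  1  2
LCS: 'dc'
LCS length = 2

2


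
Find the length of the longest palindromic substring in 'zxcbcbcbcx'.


Scanning 'zxcbcbcbcx' for palindromic substrings.
Substring at positions 1-9: 'xcbcbcbcx'.
Check: reverse('xcbcbcbcx') = 'xcbcbcbcx' -> palindrome confirmed.
Neighbouring characters ('z' / '-') break symmetry, so it cannot extend further.
No longer palindromic substring exists; longest length = 9

9


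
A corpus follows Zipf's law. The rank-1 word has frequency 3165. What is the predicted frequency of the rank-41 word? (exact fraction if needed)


Zipf's law: freq(rank) = f1 / rank
f1 = 3165, rank = 41
freq = 3165 / 41
GCD(3165, 41) = 1
Simplified: 3165/41

3165/41


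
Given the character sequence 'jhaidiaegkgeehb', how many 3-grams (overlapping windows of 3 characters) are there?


String 'jhaidiaegkgeehb' has length L = 15.
Number of overlapping n-grams = L - n + 1
Substituting: 15 - 3 + 1 = 13

13


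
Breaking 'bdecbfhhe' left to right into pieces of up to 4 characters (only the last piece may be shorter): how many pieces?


'bdecbfhhe' has 9 characters.
Chunking with max size 4:
  Chunk 1: 'bdec' (positions 0-3)
  Chunk 2: 'bfhh' (positions 4-7)
  Chunk 3: 'e' (positions 8-8)
Total chunks: ceil(9 / 4) = 3

3


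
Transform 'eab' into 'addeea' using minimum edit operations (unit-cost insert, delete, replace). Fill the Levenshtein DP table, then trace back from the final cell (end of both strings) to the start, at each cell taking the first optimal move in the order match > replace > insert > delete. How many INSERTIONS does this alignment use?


Edit distance = 5. Backtracking from cell (3, 6) with preference match > replace > insert > delete,
then listing the resulting alignment 'eab' -> 'addeea' left to right:
  Step 1: insert 'a' [insertion #1]
  Step 2: insert 'd' [insertion #2]
  Step 3: insert 'd' [insertion #3]
  Step 4: keep 'e'
  Step 5: replace a->e
  Step 6: replace b->a
Total insertions: 3

3


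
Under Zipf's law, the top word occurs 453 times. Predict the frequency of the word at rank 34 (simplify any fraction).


Zipf's law: freq(rank) = f1 / rank
f1 = 453, rank = 34
freq = 453 / 34
GCD(453, 34) = 1
Simplified: 453/34

453/34


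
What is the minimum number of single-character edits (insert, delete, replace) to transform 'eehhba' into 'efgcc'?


Building DP table for s1='eehhba' (len 6) and s2='efgcc' (len 5):
       e  f  g  c  c
    0  1  2  3  4  5
  e 1  0  1  2  3  4
  e 2  1  1  2  3  4
  h 3  2  2  2  3  4
  h 4  3  3  3  3  4
  b 5  4  4  4  4  4
  a 6  5  5  5  5  5
Edit distance = dp[6][5] = 5

5


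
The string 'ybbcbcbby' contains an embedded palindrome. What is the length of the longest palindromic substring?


Scanning 'ybbcbcbby' for palindromic substrings.
Substring at positions 0-8: 'ybbcbcbby'.
Check: reverse('ybbcbcbby') = 'ybbcbcbby' -> palindrome confirmed.
No longer palindromic substring exists; longest length = 9

9


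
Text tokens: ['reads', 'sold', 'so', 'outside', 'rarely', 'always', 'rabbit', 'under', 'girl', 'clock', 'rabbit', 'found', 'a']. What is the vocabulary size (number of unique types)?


Listing all tokens and tracking unique types:
  Token 1: 'reads' -> NEW (unique so far: 1)
  Token 2: 'sold' -> NEW (unique so far: 2)
  Token 3: 'so' -> NEW (unique so far: 3)
  Token 4: 'outside' -> NEW (unique so far: 4)
  Token 5: 'rarely' -> NEW (unique so far: 5)
  Token 6: 'always' -> NEW (unique so far: 6)
  Token 7: 'rabbit' -> NEW (unique so far: 7)
  Token 8: 'under' -> NEW (unique so far: 8)
  Token 9: 'girl' -> NEW (unique so far: 9)
  Token 10: 'clock' -> NEW (unique so far: 10)
  Token 11: 'rabbit' -> duplicate (unique so far: 10)
  Token 12: 'found' -> NEW (unique so far: 11)
  Token 13: 'a' -> NEW (unique so far: 12)
Unique types: ('a', 'always', 'clock', 'found', 'girl', 'outside', 'rabbit', 'rarely', 'reads', 'so', 'sold', 'under')
Vocabulary size: 12

12


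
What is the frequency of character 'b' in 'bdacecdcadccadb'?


Scanning 'bdacecdcadccadb' for 'b':
  Position 0: 'b' -> MATCH (count: 1)
  Position 14: 'b' -> MATCH (count: 2)
Total occurrences of 'b': 2

2


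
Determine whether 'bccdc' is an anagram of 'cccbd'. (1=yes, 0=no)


Sort characters of 'bccdc': 'bcccd'
Sort characters of 'cccbd': 'bcccd'
Sorted forms match -> they ARE anagrams
Result: 1

1


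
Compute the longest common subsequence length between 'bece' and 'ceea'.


DP table for LCS of 'bece' and 'ceea':
       c  e  e  a
    0  0  0  0  0
  b 0  0  0  0  0
  e 0  0  1  1  1
  c 0  1  1  1  1
  e 0  1  2  2  2
LCS: 'ee'
LCS length = 2

2


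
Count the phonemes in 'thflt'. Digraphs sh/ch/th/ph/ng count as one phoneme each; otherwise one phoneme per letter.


Parsing 'thflt' greedily, digraphs first:
  'th' -> digraph (1 consonant phoneme) (phonemes so far: 1)
  'f' -> consonant phoneme (phonemes so far: 2)
  'l' -> consonant phoneme (phonemes so far: 3)
  't' -> consonant phoneme (phonemes so far: 4)
Total phonemes: 4

4


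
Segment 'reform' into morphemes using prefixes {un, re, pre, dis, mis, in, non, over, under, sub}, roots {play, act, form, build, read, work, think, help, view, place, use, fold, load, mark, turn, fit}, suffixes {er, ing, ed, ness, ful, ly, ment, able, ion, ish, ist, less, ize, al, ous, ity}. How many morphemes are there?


Segmenting 'reform' against the inventory:
  're' -> prefix (morpheme 1)
  'form' -> root (morpheme 2)
Total morphemes: 2

2


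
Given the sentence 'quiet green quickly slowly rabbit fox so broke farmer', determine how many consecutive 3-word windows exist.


Word trigrams from [9] words:
  Trigram 1: (quiet green quickly)
  Trigram 2: (green quickly slowly)
  Trigram 3: (quickly slowly rabbit)
  Trigram 4: (slowly rabbit fox)
  Trigram 5: (rabbit fox so)
  Trigram 6: (fox so broke)
  Trigram 7: (so broke farmer)
Total word trigrams: 9 - 2 = 7

7


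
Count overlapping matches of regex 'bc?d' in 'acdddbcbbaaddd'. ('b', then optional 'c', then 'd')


Pattern: bc?d means 'b', then optional 'c', then 'd'.
Scanning 'acdddbcbbaaddd' position-by-position:
  Pos 0: window 'acd' -> no
  Pos 1: window 'cdd' -> no
  Pos 2: window 'ddd' -> no
  Pos 3: window 'ddb' -> no
  Pos 4: window 'dbc' -> no
  Pos 5: window 'bcb' -> no
  Pos 6: window 'cbb' -> no
  Pos 7: window 'bba' -> no
  Pos 8: window 'baa' -> no
  Pos 9: window 'aad' -> no
  Pos 10: window 'add' -> no
  Pos 11: window 'ddd' -> no
  Pos 12: window 'dd' -> no
  Pos 13: window 'd' -> no
Total matches: 0

0
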